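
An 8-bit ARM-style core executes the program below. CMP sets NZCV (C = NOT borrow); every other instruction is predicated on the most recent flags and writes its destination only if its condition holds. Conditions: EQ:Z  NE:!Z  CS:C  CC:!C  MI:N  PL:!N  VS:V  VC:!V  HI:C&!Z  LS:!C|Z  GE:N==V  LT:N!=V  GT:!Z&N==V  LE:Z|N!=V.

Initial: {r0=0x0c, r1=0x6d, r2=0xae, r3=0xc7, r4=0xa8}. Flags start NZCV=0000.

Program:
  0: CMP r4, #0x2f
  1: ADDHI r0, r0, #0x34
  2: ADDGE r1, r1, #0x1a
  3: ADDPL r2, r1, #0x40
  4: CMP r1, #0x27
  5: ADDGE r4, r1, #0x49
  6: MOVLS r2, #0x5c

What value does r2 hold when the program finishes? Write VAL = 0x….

VAL = 0xad

0: ✓ CMP  NZCV=0011
1: ✓ ADDHI  r0←0x40
2: · ADDGE
3: ✓ ADDPL  r2←0xad
4: ✓ CMP  NZCV=0010
5: ✓ ADDGE  r4←0xb6
6: · MOVLS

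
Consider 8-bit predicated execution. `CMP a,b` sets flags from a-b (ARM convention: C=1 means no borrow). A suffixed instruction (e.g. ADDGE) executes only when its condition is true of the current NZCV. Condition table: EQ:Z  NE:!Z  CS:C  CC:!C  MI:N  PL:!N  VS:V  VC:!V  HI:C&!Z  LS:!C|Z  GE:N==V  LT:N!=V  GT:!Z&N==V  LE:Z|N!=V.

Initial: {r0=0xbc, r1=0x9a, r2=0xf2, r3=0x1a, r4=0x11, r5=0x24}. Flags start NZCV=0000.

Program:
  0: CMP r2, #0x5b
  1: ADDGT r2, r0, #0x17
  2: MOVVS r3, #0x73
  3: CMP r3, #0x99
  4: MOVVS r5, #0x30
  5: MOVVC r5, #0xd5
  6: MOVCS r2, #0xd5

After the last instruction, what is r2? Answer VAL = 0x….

[0] flags=1010 → (cmp)
[1] flags=1010 GT?F → skip
[2] flags=1010 VS?F → skip
[3] flags=1001 → (cmp)
[4] flags=1001 VS?T → r5=0x30
[5] flags=1001 VC?F → skip
[6] flags=1001 CS?F → skip

VAL = 0xf2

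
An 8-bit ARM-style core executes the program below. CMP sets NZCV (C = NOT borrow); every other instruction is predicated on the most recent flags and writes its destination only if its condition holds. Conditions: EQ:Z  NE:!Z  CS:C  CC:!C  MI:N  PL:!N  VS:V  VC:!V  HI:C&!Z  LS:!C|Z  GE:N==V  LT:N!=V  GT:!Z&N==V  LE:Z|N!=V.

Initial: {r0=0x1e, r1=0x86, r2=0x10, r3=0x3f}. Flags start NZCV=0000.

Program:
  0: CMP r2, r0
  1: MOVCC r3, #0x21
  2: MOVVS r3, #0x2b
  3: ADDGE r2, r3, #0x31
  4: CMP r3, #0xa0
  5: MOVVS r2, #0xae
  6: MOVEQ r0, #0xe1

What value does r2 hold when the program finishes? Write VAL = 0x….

VAL = 0xae

0: ✓ CMP  NZCV=1000
1: ✓ MOVCC  r3←0x21
2: · MOVVS
3: · ADDGE
4: ✓ CMP  NZCV=1001
5: ✓ MOVVS  r2←0xae
6: · MOVEQ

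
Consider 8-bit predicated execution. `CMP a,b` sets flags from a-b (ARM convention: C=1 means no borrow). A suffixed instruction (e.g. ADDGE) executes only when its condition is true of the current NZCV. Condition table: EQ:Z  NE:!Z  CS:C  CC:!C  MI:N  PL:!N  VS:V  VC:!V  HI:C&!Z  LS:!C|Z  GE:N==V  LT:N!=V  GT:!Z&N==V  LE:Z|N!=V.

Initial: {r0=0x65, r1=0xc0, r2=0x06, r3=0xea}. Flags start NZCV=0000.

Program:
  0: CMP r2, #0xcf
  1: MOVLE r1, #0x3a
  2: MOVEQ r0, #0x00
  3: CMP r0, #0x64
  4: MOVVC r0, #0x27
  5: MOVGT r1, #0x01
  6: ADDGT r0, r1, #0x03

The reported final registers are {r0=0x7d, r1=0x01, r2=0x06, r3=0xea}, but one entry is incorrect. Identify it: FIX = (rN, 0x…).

0: ✓ CMP  NZCV=0000
1: · MOVLE
2: · MOVEQ
3: ✓ CMP  NZCV=0010
4: ✓ MOVVC  r0←0x27
5: ✓ MOVGT  r1←0x01
6: ✓ ADDGT  r0←0x04

FIX = (r0, 0x04)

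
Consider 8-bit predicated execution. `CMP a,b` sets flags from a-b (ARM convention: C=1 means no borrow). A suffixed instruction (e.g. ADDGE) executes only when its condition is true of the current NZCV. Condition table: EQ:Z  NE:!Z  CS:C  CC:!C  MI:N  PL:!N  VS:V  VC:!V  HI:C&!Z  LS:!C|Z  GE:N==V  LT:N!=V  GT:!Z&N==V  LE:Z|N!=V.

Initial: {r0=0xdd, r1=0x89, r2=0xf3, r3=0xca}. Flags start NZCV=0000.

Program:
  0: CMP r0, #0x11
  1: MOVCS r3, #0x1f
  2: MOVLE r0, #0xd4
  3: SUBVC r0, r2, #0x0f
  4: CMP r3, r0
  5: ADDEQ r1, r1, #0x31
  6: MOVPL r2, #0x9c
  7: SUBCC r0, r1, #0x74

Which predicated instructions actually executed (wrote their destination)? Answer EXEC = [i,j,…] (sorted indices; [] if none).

0: ✓ CMP  NZCV=1010
1: ✓ MOVCS  r3←0x1f
2: ✓ MOVLE  r0←0xd4
3: ✓ SUBVC  r0←0xe4
4: ✓ CMP  NZCV=0000
5: · ADDEQ
6: ✓ MOVPL  r2←0x9c
7: ✓ SUBCC  r0←0x15

EXEC = [1,2,3,6,7]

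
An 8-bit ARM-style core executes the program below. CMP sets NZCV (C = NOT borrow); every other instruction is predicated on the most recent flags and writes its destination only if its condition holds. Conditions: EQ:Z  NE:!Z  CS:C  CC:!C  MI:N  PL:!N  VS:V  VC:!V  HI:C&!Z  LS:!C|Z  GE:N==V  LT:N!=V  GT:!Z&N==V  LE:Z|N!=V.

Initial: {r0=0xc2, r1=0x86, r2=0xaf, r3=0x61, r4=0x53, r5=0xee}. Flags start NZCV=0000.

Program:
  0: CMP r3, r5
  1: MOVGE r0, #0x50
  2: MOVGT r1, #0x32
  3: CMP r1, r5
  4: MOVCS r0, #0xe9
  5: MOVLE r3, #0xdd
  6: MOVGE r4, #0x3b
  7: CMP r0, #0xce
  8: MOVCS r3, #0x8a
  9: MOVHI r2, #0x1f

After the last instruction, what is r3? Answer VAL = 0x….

[0] flags=0000 → (cmp)
[1] flags=0000 GE?T → r0=0x50
[2] flags=0000 GT?T → r1=0x32
[3] flags=0000 → (cmp)
[4] flags=0000 CS?F → skip
[5] flags=0000 LE?F → skip
[6] flags=0000 GE?T → r4=0x3b
[7] flags=1001 → (cmp)
[8] flags=1001 CS?F → skip
[9] flags=1001 HI?F → skip

VAL = 0x61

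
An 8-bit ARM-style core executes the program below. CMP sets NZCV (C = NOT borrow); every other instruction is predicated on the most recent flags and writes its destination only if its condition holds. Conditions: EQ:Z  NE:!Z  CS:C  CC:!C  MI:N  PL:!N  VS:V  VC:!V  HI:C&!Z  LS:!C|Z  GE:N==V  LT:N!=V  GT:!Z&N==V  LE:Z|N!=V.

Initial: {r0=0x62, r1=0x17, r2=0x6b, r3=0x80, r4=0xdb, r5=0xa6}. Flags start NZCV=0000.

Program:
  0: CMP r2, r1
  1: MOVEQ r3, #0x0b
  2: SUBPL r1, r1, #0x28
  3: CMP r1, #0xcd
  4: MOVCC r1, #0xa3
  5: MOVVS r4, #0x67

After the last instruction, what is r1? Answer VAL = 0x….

[0] flags=0010 → (cmp)
[1] flags=0010 EQ?F → skip
[2] flags=0010 PL?T → r1=0xef
[3] flags=0010 → (cmp)
[4] flags=0010 CC?F → skip
[5] flags=0010 VS?F → skip

VAL = 0xef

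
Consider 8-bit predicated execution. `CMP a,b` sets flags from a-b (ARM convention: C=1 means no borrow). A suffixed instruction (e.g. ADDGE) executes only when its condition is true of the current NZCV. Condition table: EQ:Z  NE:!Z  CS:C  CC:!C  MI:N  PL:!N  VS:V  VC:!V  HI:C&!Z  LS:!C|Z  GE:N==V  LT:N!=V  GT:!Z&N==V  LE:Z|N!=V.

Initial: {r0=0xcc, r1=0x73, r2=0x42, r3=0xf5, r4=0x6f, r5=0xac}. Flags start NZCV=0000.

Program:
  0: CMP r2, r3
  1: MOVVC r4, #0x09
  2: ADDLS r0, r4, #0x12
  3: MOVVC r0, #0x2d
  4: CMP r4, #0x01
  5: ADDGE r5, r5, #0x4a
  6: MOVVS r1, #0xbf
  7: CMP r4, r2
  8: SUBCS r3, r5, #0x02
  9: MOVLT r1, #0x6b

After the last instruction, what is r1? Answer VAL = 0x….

0: ✓ CMP  NZCV=0000
1: ✓ MOVVC  r4←0x09
2: ✓ ADDLS  r0←0x1b
3: ✓ MOVVC  r0←0x2d
4: ✓ CMP  NZCV=0010
5: ✓ ADDGE  r5←0xf6
6: · MOVVS
7: ✓ CMP  NZCV=1000
8: · SUBCS
9: ✓ MOVLT  r1←0x6b

VAL = 0x6b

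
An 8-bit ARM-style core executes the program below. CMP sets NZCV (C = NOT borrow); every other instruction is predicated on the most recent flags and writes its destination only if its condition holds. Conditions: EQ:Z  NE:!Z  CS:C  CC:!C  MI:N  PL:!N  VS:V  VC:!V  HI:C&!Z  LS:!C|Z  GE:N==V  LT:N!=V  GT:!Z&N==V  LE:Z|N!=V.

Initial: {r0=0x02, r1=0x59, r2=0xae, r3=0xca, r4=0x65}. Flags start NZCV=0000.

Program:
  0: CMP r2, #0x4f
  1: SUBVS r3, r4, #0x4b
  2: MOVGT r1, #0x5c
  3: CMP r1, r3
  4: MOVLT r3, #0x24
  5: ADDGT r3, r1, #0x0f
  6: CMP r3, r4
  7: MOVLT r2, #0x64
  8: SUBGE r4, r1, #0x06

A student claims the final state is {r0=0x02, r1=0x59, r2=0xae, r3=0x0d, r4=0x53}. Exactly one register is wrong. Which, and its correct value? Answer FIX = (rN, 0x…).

0: ✓ CMP  NZCV=0011
1: ✓ SUBVS  r3←0x1a
2: · MOVGT
3: ✓ CMP  NZCV=0010
4: · MOVLT
5: ✓ ADDGT  r3←0x68
6: ✓ CMP  NZCV=0010
7: · MOVLT
8: ✓ SUBGE  r4←0x53

FIX = (r3, 0x68)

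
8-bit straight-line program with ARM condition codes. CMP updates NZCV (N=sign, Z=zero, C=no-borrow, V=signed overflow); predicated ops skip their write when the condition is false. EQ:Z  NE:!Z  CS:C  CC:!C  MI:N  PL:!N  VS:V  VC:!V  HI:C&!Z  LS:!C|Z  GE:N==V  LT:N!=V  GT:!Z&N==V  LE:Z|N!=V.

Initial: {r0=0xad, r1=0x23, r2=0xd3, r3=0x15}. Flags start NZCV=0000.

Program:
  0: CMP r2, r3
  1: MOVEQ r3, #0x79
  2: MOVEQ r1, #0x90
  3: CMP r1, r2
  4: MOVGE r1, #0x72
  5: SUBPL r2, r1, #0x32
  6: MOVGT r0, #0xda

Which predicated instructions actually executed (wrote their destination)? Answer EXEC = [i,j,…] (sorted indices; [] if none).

0: ✓ CMP  NZCV=1010
1: · MOVEQ
2: · MOVEQ
3: ✓ CMP  NZCV=0000
4: ✓ MOVGE  r1←0x72
5: ✓ SUBPL  r2←0x40
6: ✓ MOVGT  r0←0xda

EXEC = [4,5,6]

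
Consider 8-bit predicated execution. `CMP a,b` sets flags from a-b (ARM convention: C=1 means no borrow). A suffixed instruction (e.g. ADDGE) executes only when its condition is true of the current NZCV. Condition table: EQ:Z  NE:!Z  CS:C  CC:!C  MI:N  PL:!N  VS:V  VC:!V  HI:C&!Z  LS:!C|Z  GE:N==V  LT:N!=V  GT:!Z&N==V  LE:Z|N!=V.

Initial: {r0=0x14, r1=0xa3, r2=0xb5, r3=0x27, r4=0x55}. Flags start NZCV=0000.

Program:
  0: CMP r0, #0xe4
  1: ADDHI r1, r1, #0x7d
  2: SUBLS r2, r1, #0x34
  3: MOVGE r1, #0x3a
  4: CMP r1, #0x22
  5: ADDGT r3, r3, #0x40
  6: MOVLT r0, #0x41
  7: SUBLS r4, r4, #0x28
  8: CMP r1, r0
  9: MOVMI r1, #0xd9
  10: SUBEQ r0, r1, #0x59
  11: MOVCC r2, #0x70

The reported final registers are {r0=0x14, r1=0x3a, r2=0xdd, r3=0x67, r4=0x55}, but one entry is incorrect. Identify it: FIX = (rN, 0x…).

[0] flags=0000 → (cmp)
[1] flags=0000 HI?F → skip
[2] flags=0000 LS?T → r2=0x6f
[3] flags=0000 GE?T → r1=0x3a
[4] flags=0010 → (cmp)
[5] flags=0010 GT?T → r3=0x67
[6] flags=0010 LT?F → skip
[7] flags=0010 LS?F → skip
[8] flags=0010 → (cmp)
[9] flags=0010 MI?F → skip
[10] flags=0010 EQ?F → skip
[11] flags=0010 CC?F → skip

FIX = (r2, 0x6f)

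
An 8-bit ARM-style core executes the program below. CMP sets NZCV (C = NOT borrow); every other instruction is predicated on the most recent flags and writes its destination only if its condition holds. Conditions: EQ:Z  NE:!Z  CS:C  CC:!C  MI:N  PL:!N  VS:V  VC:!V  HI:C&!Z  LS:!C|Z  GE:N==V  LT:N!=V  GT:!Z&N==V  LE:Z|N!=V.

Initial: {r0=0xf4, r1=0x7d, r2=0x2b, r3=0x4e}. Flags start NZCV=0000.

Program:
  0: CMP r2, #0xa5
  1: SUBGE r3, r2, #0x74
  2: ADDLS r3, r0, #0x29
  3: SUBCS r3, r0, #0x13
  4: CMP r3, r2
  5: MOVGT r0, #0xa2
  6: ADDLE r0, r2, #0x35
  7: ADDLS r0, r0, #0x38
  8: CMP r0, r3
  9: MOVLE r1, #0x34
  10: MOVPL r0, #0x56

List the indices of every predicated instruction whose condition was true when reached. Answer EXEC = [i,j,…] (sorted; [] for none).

0: ✓ CMP  NZCV=1001
1: ✓ SUBGE  r3←0xb7
2: ✓ ADDLS  r3←0x1d
3: · SUBCS
4: ✓ CMP  NZCV=1000
5: · MOVGT
6: ✓ ADDLE  r0←0x60
7: ✓ ADDLS  r0←0x98
8: ✓ CMP  NZCV=0011
9: ✓ MOVLE  r1←0x34
10: ✓ MOVPL  r0←0x56

EXEC = [1,2,6,7,9,10]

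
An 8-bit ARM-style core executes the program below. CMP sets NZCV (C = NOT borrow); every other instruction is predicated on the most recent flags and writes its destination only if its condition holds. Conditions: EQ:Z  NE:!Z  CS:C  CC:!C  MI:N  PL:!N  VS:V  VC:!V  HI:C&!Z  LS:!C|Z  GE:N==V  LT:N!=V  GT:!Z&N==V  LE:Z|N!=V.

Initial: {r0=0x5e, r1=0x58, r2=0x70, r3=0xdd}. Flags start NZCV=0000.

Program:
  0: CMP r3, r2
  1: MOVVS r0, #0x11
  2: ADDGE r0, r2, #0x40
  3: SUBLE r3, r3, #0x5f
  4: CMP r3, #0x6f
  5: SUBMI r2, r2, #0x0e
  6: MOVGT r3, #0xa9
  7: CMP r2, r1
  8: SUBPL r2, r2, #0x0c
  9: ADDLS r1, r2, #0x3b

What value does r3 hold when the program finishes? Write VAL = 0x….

VAL = 0xa9

0: ✓ CMP  NZCV=0011
1: ✓ MOVVS  r0←0x11
2: · ADDGE
3: ✓ SUBLE  r3←0x7e
4: ✓ CMP  NZCV=0010
5: · SUBMI
6: ✓ MOVGT  r3←0xa9
7: ✓ CMP  NZCV=0010
8: ✓ SUBPL  r2←0x64
9: · ADDLS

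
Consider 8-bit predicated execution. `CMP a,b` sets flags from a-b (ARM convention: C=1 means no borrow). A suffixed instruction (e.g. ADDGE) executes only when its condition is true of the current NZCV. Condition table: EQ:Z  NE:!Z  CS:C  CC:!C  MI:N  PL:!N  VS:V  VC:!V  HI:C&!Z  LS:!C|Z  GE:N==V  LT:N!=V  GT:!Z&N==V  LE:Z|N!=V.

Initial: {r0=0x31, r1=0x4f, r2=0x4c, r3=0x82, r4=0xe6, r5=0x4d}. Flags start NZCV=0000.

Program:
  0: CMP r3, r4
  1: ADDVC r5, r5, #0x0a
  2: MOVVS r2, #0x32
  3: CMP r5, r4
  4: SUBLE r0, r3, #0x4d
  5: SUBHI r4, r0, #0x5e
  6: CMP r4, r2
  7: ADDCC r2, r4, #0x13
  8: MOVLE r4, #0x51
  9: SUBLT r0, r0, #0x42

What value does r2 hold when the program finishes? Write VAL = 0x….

VAL = 0x4c

0: ✓ CMP  NZCV=1000
1: ✓ ADDVC  r5←0x57
2: · MOVVS
3: ✓ CMP  NZCV=0000
4: · SUBLE
5: · SUBHI
6: ✓ CMP  NZCV=1010
7: · ADDCC
8: ✓ MOVLE  r4←0x51
9: ✓ SUBLT  r0←0xef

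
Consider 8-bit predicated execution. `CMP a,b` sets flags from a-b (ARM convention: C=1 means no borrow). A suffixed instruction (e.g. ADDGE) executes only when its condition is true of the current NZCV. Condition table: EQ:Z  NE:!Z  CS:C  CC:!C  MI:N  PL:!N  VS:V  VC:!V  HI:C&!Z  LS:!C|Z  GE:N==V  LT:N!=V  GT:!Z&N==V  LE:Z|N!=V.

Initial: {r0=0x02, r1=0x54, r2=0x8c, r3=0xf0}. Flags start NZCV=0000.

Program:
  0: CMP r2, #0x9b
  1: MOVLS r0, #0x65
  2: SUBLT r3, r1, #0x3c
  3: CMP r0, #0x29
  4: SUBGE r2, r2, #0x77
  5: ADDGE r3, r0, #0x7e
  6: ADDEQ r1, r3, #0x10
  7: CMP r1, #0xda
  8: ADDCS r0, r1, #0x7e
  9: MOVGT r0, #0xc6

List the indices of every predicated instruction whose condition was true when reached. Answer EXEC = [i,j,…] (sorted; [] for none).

EXEC = [1,2,4,5,9]

0: ✓ CMP  NZCV=1000
1: ✓ MOVLS  r0←0x65
2: ✓ SUBLT  r3←0x18
3: ✓ CMP  NZCV=0010
4: ✓ SUBGE  r2←0x15
5: ✓ ADDGE  r3←0xe3
6: · ADDEQ
7: ✓ CMP  NZCV=0000
8: · ADDCS
9: ✓ MOVGT  r0←0xc6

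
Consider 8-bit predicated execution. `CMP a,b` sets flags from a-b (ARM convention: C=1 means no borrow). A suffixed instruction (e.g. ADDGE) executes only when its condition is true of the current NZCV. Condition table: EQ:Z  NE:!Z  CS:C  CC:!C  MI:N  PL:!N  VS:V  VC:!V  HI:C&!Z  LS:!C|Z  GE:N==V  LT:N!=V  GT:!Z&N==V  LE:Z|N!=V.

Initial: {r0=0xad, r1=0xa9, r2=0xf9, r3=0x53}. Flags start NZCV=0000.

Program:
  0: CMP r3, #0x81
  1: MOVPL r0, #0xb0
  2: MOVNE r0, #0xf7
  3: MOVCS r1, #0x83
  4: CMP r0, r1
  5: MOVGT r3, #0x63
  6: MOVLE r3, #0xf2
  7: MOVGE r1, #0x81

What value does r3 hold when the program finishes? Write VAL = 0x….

VAL = 0x63

0: ✓ CMP  NZCV=1001
1: · MOVPL
2: ✓ MOVNE  r0←0xf7
3: · MOVCS
4: ✓ CMP  NZCV=0010
5: ✓ MOVGT  r3←0x63
6: · MOVLE
7: ✓ MOVGE  r1←0x81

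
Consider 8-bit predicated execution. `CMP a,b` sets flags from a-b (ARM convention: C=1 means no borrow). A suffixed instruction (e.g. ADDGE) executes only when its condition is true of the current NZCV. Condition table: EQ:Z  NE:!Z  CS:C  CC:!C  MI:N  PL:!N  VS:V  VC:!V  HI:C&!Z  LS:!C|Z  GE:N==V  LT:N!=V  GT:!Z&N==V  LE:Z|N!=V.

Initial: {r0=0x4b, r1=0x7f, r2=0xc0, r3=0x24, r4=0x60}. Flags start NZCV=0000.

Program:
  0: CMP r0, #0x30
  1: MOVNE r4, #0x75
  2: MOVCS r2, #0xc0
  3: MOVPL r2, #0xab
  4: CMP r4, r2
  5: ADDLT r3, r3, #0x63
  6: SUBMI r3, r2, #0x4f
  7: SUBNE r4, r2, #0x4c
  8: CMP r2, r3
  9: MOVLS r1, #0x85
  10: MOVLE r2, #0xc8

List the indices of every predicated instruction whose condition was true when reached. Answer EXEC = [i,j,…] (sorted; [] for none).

[0] flags=0010 → (cmp)
[1] flags=0010 NE?T → r4=0x75
[2] flags=0010 CS?T → r2=0xc0
[3] flags=0010 PL?T → r2=0xab
[4] flags=1001 → (cmp)
[5] flags=1001 LT?F → skip
[6] flags=1001 MI?T → r3=0x5c
[7] flags=1001 NE?T → r4=0x5f
[8] flags=0011 → (cmp)
[9] flags=0011 LS?F → skip
[10] flags=0011 LE?T → r2=0xc8

EXEC = [1,2,3,6,7,10]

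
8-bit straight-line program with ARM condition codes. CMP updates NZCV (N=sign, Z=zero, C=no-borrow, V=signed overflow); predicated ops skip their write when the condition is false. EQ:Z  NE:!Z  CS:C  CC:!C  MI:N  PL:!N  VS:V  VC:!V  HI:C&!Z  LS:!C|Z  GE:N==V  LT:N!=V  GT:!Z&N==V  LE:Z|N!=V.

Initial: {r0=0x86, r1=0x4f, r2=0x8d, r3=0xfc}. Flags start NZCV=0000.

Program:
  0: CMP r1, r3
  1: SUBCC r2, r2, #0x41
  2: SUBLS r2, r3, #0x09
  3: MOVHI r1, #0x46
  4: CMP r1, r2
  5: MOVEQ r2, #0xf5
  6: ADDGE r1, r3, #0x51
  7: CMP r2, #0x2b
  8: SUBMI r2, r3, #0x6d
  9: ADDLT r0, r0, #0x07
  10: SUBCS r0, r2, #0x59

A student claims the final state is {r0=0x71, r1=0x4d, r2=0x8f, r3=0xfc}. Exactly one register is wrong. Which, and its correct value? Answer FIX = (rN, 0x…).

0: ✓ CMP  NZCV=0000
1: ✓ SUBCC  r2←0x4c
2: ✓ SUBLS  r2←0xf3
3: · MOVHI
4: ✓ CMP  NZCV=0000
5: · MOVEQ
6: ✓ ADDGE  r1←0x4d
7: ✓ CMP  NZCV=1010
8: ✓ SUBMI  r2←0x8f
9: ✓ ADDLT  r0←0x8d
10: ✓ SUBCS  r0←0x36

FIX = (r0, 0x36)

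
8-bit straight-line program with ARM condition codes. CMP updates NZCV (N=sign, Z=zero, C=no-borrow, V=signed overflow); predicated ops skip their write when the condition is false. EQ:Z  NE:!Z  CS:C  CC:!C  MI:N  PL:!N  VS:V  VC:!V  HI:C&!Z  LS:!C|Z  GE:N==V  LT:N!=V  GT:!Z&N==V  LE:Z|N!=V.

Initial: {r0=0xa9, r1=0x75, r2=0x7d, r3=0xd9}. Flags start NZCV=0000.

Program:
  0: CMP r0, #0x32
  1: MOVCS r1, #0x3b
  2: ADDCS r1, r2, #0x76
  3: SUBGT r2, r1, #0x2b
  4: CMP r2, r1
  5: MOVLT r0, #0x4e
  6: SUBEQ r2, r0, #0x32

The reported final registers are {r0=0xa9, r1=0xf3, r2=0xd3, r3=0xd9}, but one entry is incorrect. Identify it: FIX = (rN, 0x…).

0: ✓ CMP  NZCV=0011
1: ✓ MOVCS  r1←0x3b
2: ✓ ADDCS  r1←0xf3
3: · SUBGT
4: ✓ CMP  NZCV=1001
5: · MOVLT
6: · SUBEQ

FIX = (r2, 0x7d)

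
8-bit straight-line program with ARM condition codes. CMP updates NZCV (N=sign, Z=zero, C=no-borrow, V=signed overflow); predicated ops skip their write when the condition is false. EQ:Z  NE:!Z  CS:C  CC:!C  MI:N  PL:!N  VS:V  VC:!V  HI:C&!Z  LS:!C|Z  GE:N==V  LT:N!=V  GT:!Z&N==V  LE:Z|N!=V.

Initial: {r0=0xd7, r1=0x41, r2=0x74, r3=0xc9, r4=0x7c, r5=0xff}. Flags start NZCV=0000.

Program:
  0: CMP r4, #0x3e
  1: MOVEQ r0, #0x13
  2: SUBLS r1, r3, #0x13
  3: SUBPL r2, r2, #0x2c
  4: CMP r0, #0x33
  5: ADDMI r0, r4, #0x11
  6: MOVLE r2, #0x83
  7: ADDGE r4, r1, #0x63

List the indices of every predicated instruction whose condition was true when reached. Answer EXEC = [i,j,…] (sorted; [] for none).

[0] flags=0010 → (cmp)
[1] flags=0010 EQ?F → skip
[2] flags=0010 LS?F → skip
[3] flags=0010 PL?T → r2=0x48
[4] flags=1010 → (cmp)
[5] flags=1010 MI?T → r0=0x8d
[6] flags=1010 LE?T → r2=0x83
[7] flags=1010 GE?F → skip

EXEC = [3,5,6]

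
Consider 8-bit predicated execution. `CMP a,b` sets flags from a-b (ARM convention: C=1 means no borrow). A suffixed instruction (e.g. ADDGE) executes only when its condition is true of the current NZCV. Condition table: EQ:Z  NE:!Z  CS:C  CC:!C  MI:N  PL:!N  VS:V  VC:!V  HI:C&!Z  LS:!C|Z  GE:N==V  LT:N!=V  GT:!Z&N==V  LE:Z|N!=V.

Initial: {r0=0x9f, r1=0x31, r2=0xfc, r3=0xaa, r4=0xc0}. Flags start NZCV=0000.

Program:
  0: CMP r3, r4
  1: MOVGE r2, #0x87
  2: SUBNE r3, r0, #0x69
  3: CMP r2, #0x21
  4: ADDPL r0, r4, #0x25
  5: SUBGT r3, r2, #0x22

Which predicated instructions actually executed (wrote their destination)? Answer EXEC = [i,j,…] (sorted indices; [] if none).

[0] flags=1000 → (cmp)
[1] flags=1000 GE?F → skip
[2] flags=1000 NE?T → r3=0x36
[3] flags=1010 → (cmp)
[4] flags=1010 PL?F → skip
[5] flags=1010 GT?F → skip

EXEC = [2]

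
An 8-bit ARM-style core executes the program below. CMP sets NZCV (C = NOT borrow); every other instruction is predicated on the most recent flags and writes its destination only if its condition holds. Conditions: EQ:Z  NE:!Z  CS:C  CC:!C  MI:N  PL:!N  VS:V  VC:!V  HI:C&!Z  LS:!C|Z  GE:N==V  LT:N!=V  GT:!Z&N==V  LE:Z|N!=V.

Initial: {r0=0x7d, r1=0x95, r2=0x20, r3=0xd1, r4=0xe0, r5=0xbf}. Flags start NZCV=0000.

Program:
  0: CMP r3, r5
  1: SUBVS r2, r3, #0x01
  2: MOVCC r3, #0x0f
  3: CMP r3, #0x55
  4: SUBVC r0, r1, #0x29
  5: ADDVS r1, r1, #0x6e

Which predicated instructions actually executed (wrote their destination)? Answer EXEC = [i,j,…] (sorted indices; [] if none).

[0] flags=0010 → (cmp)
[1] flags=0010 VS?F → skip
[2] flags=0010 CC?F → skip
[3] flags=0011 → (cmp)
[4] flags=0011 VC?F → skip
[5] flags=0011 VS?T → r1=0x03

EXEC = [5]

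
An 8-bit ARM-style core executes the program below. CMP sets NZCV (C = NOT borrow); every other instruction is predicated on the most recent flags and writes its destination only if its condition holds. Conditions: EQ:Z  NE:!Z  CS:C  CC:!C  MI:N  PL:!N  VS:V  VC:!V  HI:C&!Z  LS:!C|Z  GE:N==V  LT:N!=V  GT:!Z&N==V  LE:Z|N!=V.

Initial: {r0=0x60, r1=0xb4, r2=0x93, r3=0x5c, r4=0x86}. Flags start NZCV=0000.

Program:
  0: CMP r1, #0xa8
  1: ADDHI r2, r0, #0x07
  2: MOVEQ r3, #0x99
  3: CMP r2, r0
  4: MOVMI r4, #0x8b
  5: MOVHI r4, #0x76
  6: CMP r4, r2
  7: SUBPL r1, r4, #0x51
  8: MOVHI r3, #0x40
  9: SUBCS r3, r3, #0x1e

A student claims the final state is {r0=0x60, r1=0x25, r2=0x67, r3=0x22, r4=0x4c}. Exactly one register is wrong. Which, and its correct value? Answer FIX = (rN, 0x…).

FIX = (r4, 0x76)

0: ✓ CMP  NZCV=0010
1: ✓ ADDHI  r2←0x67
2: · MOVEQ
3: ✓ CMP  NZCV=0010
4: · MOVMI
5: ✓ MOVHI  r4←0x76
6: ✓ CMP  NZCV=0010
7: ✓ SUBPL  r1←0x25
8: ✓ MOVHI  r3←0x40
9: ✓ SUBCS  r3←0x22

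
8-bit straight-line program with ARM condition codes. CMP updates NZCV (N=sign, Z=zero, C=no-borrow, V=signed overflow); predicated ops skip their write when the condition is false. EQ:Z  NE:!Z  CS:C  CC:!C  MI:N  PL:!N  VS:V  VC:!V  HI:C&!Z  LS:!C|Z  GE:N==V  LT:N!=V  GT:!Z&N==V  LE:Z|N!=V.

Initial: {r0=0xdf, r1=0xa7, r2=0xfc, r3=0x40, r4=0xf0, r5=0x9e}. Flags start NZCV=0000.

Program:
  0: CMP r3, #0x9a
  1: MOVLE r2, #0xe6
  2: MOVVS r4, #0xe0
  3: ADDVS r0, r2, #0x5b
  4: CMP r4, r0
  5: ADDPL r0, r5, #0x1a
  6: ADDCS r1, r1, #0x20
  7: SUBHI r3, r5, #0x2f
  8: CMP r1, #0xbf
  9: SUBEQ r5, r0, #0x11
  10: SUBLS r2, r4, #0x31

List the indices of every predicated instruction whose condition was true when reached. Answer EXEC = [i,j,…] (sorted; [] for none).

0: ✓ CMP  NZCV=1001
1: · MOVLE
2: ✓ MOVVS  r4←0xe0
3: ✓ ADDVS  r0←0x57
4: ✓ CMP  NZCV=1010
5: · ADDPL
6: ✓ ADDCS  r1←0xc7
7: ✓ SUBHI  r3←0x6f
8: ✓ CMP  NZCV=0010
9: · SUBEQ
10: · SUBLS

EXEC = [2,3,6,7]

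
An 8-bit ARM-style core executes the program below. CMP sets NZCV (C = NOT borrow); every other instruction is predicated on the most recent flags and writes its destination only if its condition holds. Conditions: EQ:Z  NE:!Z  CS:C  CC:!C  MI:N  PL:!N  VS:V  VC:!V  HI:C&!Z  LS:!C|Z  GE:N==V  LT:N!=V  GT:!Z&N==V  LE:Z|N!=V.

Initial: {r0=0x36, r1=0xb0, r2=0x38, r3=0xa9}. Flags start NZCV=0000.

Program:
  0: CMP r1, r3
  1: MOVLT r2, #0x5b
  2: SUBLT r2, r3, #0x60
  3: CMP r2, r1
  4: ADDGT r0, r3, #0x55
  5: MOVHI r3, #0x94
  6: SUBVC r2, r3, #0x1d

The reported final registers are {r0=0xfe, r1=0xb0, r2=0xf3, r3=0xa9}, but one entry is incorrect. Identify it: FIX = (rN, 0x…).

0: ✓ CMP  NZCV=0010
1: · MOVLT
2: · SUBLT
3: ✓ CMP  NZCV=1001
4: ✓ ADDGT  r0←0xfe
5: · MOVHI
6: · SUBVC

FIX = (r2, 0x38)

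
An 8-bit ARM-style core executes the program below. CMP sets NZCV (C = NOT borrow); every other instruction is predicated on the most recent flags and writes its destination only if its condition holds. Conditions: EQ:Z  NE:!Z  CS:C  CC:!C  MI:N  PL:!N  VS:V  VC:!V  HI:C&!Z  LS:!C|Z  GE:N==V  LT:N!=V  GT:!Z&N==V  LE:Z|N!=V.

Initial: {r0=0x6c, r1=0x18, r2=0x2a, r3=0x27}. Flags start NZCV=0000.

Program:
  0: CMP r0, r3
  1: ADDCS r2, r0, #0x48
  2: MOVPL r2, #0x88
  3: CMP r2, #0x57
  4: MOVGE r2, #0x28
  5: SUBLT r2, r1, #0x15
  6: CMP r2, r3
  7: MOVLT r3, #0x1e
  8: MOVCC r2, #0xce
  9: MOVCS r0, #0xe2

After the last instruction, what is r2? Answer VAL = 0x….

VAL = 0xce

[0] flags=0010 → (cmp)
[1] flags=0010 CS?T → r2=0xb4
[2] flags=0010 PL?T → r2=0x88
[3] flags=0011 → (cmp)
[4] flags=0011 GE?F → skip
[5] flags=0011 LT?T → r2=0x03
[6] flags=1000 → (cmp)
[7] flags=1000 LT?T → r3=0x1e
[8] flags=1000 CC?T → r2=0xce
[9] flags=1000 CS?F → skip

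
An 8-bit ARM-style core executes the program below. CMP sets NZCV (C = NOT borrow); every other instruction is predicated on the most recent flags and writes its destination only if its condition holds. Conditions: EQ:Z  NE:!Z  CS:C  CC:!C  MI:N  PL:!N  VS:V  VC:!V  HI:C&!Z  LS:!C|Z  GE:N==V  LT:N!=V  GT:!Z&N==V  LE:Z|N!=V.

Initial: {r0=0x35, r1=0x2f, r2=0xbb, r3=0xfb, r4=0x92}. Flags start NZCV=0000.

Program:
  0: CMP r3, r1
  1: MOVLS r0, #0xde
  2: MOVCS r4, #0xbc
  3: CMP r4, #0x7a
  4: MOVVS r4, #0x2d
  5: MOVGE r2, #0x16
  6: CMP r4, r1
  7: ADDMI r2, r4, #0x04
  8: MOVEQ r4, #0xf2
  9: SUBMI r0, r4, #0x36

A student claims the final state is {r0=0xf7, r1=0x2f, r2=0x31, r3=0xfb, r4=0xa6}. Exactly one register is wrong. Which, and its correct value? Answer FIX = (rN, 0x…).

0: ✓ CMP  NZCV=1010
1: · MOVLS
2: ✓ MOVCS  r4←0xbc
3: ✓ CMP  NZCV=0011
4: ✓ MOVVS  r4←0x2d
5: · MOVGE
6: ✓ CMP  NZCV=1000
7: ✓ ADDMI  r2←0x31
8: · MOVEQ
9: ✓ SUBMI  r0←0xf7

FIX = (r4, 0x2d)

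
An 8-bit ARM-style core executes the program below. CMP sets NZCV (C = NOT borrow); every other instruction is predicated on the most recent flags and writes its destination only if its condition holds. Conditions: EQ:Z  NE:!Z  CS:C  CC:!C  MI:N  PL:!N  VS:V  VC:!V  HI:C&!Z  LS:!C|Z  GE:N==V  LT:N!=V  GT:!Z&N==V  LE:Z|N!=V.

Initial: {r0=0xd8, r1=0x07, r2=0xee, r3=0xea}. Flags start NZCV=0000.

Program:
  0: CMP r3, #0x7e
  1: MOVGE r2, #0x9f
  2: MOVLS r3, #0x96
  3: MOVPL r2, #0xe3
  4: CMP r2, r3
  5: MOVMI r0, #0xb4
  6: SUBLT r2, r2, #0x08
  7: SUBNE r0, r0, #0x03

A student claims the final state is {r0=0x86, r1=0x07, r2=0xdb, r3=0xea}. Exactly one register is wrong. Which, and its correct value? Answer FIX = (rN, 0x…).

[0] flags=0011 → (cmp)
[1] flags=0011 GE?F → skip
[2] flags=0011 LS?F → skip
[3] flags=0011 PL?T → r2=0xe3
[4] flags=1000 → (cmp)
[5] flags=1000 MI?T → r0=0xb4
[6] flags=1000 LT?T → r2=0xdb
[7] flags=1000 NE?T → r0=0xb1

FIX = (r0, 0xb1)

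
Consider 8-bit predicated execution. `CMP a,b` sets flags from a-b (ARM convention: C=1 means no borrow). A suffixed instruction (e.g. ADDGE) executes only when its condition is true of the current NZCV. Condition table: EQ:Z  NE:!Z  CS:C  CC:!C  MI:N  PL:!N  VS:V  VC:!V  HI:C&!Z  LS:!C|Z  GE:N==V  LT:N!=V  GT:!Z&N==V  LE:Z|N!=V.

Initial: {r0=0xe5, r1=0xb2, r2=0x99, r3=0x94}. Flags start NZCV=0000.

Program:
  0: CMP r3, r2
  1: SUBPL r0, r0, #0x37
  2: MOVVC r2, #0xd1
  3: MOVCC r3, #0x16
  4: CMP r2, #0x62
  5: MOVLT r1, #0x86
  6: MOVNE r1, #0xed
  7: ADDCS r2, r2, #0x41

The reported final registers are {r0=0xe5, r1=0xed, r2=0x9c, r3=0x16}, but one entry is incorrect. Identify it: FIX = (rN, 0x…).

FIX = (r2, 0x12)

[0] flags=1000 → (cmp)
[1] flags=1000 PL?F → skip
[2] flags=1000 VC?T → r2=0xd1
[3] flags=1000 CC?T → r3=0x16
[4] flags=0011 → (cmp)
[5] flags=0011 LT?T → r1=0x86
[6] flags=0011 NE?T → r1=0xed
[7] flags=0011 CS?T → r2=0x12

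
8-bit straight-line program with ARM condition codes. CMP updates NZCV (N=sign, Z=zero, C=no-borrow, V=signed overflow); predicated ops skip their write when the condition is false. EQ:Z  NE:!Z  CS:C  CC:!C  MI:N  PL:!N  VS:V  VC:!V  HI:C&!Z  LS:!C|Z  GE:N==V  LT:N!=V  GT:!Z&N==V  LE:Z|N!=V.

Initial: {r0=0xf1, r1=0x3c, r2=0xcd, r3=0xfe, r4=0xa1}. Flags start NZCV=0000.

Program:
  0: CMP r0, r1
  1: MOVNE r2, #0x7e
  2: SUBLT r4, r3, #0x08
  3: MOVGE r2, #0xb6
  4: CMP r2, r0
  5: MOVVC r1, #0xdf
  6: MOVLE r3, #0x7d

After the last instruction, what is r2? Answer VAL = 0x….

[0] flags=1010 → (cmp)
[1] flags=1010 NE?T → r2=0x7e
[2] flags=1010 LT?T → r4=0xf6
[3] flags=1010 GE?F → skip
[4] flags=1001 → (cmp)
[5] flags=1001 VC?F → skip
[6] flags=1001 LE?F → skip

VAL = 0x7e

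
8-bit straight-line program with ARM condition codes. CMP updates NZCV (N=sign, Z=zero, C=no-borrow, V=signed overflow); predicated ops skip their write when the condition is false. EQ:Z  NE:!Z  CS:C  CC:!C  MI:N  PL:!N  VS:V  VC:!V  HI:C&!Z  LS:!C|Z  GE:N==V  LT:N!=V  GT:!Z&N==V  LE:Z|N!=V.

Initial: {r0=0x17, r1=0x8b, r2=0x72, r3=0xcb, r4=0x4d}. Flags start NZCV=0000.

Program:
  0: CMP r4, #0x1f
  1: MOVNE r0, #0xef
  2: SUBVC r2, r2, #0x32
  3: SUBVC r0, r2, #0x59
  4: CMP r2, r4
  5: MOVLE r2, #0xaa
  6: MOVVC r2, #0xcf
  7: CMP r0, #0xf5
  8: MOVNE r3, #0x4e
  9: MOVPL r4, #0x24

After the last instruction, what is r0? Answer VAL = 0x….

VAL = 0xe7

[0] flags=0010 → (cmp)
[1] flags=0010 NE?T → r0=0xef
[2] flags=0010 VC?T → r2=0x40
[3] flags=0010 VC?T → r0=0xe7
[4] flags=1000 → (cmp)
[5] flags=1000 LE?T → r2=0xaa
[6] flags=1000 VC?T → r2=0xcf
[7] flags=1000 → (cmp)
[8] flags=1000 NE?T → r3=0x4e
[9] flags=1000 PL?F → skip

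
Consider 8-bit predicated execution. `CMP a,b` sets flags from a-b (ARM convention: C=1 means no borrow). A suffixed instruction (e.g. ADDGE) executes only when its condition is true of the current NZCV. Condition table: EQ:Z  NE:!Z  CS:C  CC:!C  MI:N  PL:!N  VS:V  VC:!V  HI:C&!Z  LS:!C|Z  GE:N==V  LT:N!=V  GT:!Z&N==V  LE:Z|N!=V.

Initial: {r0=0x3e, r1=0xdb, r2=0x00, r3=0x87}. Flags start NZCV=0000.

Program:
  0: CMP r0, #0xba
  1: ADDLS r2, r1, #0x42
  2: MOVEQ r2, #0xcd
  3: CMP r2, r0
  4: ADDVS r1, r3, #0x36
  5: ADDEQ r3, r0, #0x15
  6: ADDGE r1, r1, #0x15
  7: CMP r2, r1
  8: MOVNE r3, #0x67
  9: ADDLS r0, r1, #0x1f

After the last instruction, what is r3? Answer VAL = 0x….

[0] flags=1001 → (cmp)
[1] flags=1001 LS?T → r2=0x1d
[2] flags=1001 EQ?F → skip
[3] flags=1000 → (cmp)
[4] flags=1000 VS?F → skip
[5] flags=1000 EQ?F → skip
[6] flags=1000 GE?F → skip
[7] flags=0000 → (cmp)
[8] flags=0000 NE?T → r3=0x67
[9] flags=0000 LS?T → r0=0xfa

VAL = 0x67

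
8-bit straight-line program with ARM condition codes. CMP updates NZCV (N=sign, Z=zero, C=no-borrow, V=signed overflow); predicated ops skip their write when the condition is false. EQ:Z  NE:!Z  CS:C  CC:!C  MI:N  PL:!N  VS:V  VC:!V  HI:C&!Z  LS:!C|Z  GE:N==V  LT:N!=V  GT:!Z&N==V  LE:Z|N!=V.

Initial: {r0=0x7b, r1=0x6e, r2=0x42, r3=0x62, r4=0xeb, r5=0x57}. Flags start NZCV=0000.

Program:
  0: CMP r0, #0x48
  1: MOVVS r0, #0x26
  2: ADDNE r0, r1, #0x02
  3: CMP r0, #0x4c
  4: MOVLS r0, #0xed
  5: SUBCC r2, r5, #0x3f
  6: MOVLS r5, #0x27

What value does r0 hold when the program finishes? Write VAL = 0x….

0: ✓ CMP  NZCV=0010
1: · MOVVS
2: ✓ ADDNE  r0←0x70
3: ✓ CMP  NZCV=0010
4: · MOVLS
5: · SUBCC
6: · MOVLS

VAL = 0x70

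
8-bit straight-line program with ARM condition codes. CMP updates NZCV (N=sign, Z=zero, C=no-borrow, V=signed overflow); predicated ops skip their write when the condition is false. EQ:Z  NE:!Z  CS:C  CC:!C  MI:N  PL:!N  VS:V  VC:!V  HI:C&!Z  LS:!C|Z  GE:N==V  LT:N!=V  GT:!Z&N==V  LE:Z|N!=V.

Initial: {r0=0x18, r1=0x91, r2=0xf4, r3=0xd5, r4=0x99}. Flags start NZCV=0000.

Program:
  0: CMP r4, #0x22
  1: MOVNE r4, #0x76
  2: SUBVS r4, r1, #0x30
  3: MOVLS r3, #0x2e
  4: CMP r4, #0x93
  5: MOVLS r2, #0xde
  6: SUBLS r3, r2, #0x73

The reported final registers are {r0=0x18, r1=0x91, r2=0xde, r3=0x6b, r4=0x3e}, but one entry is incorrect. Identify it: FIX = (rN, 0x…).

[0] flags=0011 → (cmp)
[1] flags=0011 NE?T → r4=0x76
[2] flags=0011 VS?T → r4=0x61
[3] flags=0011 LS?F → skip
[4] flags=1001 → (cmp)
[5] flags=1001 LS?T → r2=0xde
[6] flags=1001 LS?T → r3=0x6b

FIX = (r4, 0x61)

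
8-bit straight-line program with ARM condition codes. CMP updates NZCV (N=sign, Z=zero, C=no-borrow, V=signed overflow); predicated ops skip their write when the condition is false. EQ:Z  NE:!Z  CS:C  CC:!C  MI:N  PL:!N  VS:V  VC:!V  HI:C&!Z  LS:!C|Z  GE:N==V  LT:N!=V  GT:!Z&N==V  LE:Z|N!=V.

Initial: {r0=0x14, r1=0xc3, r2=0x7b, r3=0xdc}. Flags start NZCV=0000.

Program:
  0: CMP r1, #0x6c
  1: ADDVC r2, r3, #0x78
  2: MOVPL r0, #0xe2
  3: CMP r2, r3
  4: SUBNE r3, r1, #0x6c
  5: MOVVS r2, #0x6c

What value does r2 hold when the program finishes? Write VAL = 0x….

0: ✓ CMP  NZCV=0011
1: · ADDVC
2: ✓ MOVPL  r0←0xe2
3: ✓ CMP  NZCV=1001
4: ✓ SUBNE  r3←0x57
5: ✓ MOVVS  r2←0x6c

VAL = 0x6c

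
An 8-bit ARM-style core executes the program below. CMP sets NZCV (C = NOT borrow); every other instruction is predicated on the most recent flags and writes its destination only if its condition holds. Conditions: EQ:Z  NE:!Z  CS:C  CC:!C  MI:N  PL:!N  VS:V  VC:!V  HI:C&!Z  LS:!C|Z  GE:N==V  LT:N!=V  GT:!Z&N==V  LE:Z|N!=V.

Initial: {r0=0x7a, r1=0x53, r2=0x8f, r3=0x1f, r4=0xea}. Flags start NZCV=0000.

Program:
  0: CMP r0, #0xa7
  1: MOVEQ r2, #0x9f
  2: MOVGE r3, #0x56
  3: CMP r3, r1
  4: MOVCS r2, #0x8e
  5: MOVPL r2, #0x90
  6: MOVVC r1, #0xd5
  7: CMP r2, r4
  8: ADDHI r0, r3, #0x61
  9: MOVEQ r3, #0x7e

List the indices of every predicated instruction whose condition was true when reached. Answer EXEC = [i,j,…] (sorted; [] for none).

[0] flags=1001 → (cmp)
[1] flags=1001 EQ?F → skip
[2] flags=1001 GE?T → r3=0x56
[3] flags=0010 → (cmp)
[4] flags=0010 CS?T → r2=0x8e
[5] flags=0010 PL?T → r2=0x90
[6] flags=0010 VC?T → r1=0xd5
[7] flags=1000 → (cmp)
[8] flags=1000 HI?F → skip
[9] flags=1000 EQ?F → skip

EXEC = [2,4,5,6]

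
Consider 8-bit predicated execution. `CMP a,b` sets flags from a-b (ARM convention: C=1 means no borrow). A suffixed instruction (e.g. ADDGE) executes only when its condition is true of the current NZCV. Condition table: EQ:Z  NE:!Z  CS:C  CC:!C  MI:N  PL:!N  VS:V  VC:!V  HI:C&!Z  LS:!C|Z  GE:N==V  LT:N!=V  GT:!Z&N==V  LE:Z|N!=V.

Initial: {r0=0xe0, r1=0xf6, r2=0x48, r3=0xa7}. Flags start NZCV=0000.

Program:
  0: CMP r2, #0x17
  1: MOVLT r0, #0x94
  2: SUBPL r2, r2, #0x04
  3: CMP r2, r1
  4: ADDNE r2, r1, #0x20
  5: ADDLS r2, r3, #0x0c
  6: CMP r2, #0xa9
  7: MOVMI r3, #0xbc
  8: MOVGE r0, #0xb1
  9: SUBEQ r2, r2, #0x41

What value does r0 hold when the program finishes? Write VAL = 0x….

VAL = 0xb1

0: ✓ CMP  NZCV=0010
1: · MOVLT
2: ✓ SUBPL  r2←0x44
3: ✓ CMP  NZCV=0000
4: ✓ ADDNE  r2←0x16
5: ✓ ADDLS  r2←0xb3
6: ✓ CMP  NZCV=0010
7: · MOVMI
8: ✓ MOVGE  r0←0xb1
9: · SUBEQ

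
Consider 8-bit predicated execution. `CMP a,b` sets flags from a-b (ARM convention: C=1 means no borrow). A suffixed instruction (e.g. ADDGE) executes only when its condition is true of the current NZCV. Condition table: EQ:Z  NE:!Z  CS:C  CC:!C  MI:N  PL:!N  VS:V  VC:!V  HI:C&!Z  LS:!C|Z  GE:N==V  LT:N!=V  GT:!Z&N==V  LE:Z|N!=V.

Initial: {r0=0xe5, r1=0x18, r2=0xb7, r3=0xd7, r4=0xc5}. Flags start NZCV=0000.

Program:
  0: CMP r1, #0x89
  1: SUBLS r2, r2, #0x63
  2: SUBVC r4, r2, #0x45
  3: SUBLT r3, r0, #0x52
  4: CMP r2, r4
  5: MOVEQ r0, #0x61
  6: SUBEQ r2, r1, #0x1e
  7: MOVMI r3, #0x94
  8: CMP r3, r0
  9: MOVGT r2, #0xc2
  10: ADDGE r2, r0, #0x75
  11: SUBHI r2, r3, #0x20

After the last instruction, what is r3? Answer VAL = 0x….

VAL = 0x94

0: ✓ CMP  NZCV=1001
1: ✓ SUBLS  r2←0x54
2: · SUBVC
3: · SUBLT
4: ✓ CMP  NZCV=1001
5: · MOVEQ
6: · SUBEQ
7: ✓ MOVMI  r3←0x94
8: ✓ CMP  NZCV=1000
9: · MOVGT
10: · ADDGE
11: · SUBHI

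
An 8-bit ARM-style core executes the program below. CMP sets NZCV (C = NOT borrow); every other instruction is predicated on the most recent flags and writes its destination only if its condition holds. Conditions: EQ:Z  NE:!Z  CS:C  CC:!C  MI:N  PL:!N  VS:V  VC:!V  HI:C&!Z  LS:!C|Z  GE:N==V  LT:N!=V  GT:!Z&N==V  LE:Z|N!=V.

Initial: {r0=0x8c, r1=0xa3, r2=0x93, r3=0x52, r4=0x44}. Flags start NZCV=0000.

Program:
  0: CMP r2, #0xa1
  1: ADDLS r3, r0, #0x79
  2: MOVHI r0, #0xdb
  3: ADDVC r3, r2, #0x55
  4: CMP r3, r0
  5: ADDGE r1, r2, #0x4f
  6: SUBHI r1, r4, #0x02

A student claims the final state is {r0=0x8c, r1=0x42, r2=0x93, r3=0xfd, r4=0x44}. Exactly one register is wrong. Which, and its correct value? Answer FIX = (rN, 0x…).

FIX = (r3, 0xe8)

0: ✓ CMP  NZCV=1000
1: ✓ ADDLS  r3←0x05
2: · MOVHI
3: ✓ ADDVC  r3←0xe8
4: ✓ CMP  NZCV=0010
5: ✓ ADDGE  r1←0xe2
6: ✓ SUBHI  r1←0x42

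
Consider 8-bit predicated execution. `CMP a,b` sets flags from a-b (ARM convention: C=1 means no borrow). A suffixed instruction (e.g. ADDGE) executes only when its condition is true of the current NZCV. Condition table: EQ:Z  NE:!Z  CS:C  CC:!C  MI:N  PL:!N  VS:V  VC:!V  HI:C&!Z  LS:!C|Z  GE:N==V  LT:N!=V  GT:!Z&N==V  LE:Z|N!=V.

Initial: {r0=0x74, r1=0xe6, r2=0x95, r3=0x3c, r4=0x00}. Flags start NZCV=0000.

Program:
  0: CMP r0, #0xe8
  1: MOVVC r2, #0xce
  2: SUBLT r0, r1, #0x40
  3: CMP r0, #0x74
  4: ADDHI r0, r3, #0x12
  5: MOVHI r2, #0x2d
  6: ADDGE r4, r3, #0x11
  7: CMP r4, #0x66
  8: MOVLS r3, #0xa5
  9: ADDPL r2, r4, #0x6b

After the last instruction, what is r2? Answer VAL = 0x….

[0] flags=1001 → (cmp)
[1] flags=1001 VC?F → skip
[2] flags=1001 LT?F → skip
[3] flags=0110 → (cmp)
[4] flags=0110 HI?F → skip
[5] flags=0110 HI?F → skip
[6] flags=0110 GE?T → r4=0x4d
[7] flags=1000 → (cmp)
[8] flags=1000 LS?T → r3=0xa5
[9] flags=1000 PL?F → skip

VAL = 0x95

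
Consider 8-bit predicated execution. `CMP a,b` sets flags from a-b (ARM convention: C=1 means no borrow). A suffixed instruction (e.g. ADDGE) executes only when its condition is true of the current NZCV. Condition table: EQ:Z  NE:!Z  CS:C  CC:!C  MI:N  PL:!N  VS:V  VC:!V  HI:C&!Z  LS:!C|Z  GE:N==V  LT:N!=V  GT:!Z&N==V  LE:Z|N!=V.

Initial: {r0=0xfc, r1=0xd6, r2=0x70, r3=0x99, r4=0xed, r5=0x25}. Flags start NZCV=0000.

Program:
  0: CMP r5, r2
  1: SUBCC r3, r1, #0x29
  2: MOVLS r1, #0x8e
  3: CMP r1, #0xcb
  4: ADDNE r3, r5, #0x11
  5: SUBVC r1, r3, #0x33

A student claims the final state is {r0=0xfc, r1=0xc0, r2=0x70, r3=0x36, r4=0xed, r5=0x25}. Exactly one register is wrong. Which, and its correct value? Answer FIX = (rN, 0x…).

0: ✓ CMP  NZCV=1000
1: ✓ SUBCC  r3←0xad
2: ✓ MOVLS  r1←0x8e
3: ✓ CMP  NZCV=1000
4: ✓ ADDNE  r3←0x36
5: ✓ SUBVC  r1←0x03

FIX = (r1, 0x03)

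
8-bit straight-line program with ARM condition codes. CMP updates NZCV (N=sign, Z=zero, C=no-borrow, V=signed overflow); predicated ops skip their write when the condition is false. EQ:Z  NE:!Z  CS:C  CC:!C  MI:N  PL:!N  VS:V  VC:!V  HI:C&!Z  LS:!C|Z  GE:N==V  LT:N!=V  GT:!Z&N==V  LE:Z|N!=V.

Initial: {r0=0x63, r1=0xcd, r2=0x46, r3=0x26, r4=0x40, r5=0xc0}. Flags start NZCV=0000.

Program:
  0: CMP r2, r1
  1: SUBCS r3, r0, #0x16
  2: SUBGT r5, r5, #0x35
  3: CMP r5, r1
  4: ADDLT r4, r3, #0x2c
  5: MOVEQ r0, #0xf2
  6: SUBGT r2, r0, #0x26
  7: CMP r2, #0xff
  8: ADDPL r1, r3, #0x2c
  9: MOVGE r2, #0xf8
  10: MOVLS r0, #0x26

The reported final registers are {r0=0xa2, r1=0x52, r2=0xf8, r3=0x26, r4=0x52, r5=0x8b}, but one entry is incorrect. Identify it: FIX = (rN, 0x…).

0: ✓ CMP  NZCV=0000
1: · SUBCS
2: ✓ SUBGT  r5←0x8b
3: ✓ CMP  NZCV=1000
4: ✓ ADDLT  r4←0x52
5: · MOVEQ
6: · SUBGT
7: ✓ CMP  NZCV=0000
8: ✓ ADDPL  r1←0x52
9: ✓ MOVGE  r2←0xf8
10: ✓ MOVLS  r0←0x26

FIX = (r0, 0x26)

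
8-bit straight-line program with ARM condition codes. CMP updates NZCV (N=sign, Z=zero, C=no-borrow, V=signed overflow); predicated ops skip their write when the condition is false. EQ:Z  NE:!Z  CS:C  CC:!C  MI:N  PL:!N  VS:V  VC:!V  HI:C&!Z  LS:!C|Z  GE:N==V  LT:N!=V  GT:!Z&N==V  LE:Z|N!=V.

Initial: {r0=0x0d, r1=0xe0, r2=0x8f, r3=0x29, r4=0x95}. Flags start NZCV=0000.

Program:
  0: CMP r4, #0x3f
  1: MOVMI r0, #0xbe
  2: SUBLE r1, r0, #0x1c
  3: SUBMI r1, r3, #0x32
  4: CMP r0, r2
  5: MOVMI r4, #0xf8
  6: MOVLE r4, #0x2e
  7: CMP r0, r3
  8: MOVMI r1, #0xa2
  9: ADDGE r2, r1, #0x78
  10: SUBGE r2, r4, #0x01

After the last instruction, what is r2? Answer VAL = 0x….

VAL = 0x8f

[0] flags=0011 → (cmp)
[1] flags=0011 MI?F → skip
[2] flags=0011 LE?T → r1=0xf1
[3] flags=0011 MI?F → skip
[4] flags=0000 → (cmp)
[5] flags=0000 MI?F → skip
[6] flags=0000 LE?F → skip
[7] flags=1000 → (cmp)
[8] flags=1000 MI?T → r1=0xa2
[9] flags=1000 GE?F → skip
[10] flags=1000 GE?F → skip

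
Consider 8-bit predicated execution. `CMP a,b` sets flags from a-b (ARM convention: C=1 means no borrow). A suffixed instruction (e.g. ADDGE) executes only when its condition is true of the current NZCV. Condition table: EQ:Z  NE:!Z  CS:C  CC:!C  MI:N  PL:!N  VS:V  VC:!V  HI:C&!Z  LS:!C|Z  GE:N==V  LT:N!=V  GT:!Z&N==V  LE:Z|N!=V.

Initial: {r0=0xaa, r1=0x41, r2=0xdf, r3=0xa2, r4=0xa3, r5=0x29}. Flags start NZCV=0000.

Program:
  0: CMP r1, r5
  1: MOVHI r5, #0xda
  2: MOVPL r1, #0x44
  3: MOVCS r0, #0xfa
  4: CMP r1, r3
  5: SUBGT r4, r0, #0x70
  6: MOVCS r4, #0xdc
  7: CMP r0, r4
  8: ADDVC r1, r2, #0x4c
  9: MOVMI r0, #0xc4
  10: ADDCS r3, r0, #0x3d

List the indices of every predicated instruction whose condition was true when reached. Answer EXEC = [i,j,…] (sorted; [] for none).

EXEC = [1,2,3,5,8,10]

[0] flags=0010 → (cmp)
[1] flags=0010 HI?T → r5=0xda
[2] flags=0010 PL?T → r1=0x44
[3] flags=0010 CS?T → r0=0xfa
[4] flags=1001 → (cmp)
[5] flags=1001 GT?T → r4=0x8a
[6] flags=1001 CS?F → skip
[7] flags=0010 → (cmp)
[8] flags=0010 VC?T → r1=0x2b
[9] flags=0010 MI?F → skip
[10] flags=0010 CS?T → r3=0x37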